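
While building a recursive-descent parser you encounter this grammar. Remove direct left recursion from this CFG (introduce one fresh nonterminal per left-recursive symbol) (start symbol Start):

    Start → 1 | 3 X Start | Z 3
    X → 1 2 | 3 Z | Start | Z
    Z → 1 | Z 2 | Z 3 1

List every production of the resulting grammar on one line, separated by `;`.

Left recursion appears on Z.
For Z: α = {2, 3 1}, β = {1}. Rewrite as Z → β Z1 and Z1 → α Z1 | ε.

Start → 1 | 3 X Start | Z 3; X → 1 2 | 3 Z | Start | Z; Z → 1 Z1; Z1 → 2 Z1 | 3 1 Z1 | ε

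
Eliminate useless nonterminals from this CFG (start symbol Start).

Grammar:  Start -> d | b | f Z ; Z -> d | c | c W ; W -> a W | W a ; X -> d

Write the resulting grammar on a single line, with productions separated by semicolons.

Generating nonterminals: {Start, X, Z}.
Reachable from Start after that: {Start, Z}.
Removed useless symbols: {W, X} and every production mentioning them.

Start -> d | b | f Z; Z -> d | c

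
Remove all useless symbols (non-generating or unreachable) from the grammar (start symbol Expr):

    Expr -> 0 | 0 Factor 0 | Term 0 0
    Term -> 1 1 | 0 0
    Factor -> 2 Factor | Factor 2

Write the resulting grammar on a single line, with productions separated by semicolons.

Generating nonterminals: {Expr, Term}.
Reachable from Expr after that: {Expr, Term}.
Removed useless symbols: {Factor} and every production mentioning them.

Expr -> 0 | Term 0 0; Term -> 1 1 | 0 0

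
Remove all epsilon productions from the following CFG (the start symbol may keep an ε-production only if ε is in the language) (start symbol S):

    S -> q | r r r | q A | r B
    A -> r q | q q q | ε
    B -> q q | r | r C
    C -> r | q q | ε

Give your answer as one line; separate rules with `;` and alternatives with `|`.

Nullable nonterminals: {A, C}.
ε ∉ L(G), so no ε-production is kept.

S -> q | r r r | q A | r B; A -> r q | q q q; B -> q q | r | r C; C -> r | q q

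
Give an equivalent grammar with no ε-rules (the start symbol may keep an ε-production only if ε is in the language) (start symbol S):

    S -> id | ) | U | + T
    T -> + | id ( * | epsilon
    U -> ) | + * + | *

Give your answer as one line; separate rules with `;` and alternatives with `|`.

The nullable symbols are {T}.
ε ∉ L(G), so no ε-production is kept.
Expand every rule over subsets of its nullable positions: S → + T gives + T | +.

S -> id | ) | U | + T | +; T -> + | id ( *; U -> ) | + * + | *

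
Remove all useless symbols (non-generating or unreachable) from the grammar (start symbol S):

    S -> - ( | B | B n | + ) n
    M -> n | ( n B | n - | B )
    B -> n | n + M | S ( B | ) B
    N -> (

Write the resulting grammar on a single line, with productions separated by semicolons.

S -> - ( | B | B n | + ) n; M -> n | ( n B | n - | B ); B -> n | n + M | S ( B | ) B

Generating nonterminals: {B, M, N, S}.
Reachable from S after that: {B, M, S}.
Removed useless symbols: {N} and every production mentioning them.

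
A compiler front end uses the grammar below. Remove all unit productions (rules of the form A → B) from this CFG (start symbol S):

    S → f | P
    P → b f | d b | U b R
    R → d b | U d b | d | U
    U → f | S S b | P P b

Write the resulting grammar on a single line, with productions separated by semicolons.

Unit pairs: R ⇒* {U}; S ⇒* {P}.
For every A with A ⇒* B via unit rules, add B's non-unit alternatives to A; then delete every rule of the form X → Y.

S → f | b f | d b | U b R; P → b f | d b | U b R; R → f | S S b | P P b | d b | U d b | d; U → f | S S b | P P b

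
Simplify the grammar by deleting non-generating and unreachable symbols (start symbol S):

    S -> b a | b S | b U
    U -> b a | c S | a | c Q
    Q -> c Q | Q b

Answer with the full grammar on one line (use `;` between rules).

Generating nonterminals: {S, U}.
Reachable from S after that: {S, U}.
Removed useless symbols: {Q} and every production mentioning them.

S -> b a | b S | b U; U -> b a | c S | a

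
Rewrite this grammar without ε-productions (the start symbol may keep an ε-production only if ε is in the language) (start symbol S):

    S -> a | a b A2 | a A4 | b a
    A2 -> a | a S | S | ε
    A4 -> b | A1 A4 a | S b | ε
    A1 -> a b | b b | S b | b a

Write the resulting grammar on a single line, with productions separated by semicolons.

S -> a | a b A2 | a b | a A4 | b a; A2 -> a | a S | S; A4 -> b | A1 A4 a | A1 a | S b; A1 -> a b | b b | S b | b a

Nullable nonterminals: {A2, A4}.
ε ∉ L(G), so no ε-production is kept.
Expand every rule over subsets of its nullable positions: S → a b A2 gives a b A2 | a b. A4 → A1 A4 a gives A1 A4 a | A1 a.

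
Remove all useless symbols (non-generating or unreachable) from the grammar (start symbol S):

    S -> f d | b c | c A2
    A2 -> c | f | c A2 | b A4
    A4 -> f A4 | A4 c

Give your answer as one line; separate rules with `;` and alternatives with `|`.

Generating nonterminals: {A2, S}.
Reachable from S after that: {A2, S}.
Removed useless symbols: {A4} and every production mentioning them.

S -> f d | b c | c A2; A2 -> c | f | c A2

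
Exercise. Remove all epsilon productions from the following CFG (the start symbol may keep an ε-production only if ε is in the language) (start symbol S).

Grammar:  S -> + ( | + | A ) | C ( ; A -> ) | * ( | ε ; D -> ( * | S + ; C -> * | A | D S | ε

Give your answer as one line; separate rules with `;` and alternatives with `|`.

The nullable symbols are {A, C}.
ε ∉ L(G), so no ε-production is kept.
Add the nullable-subset variants: S → A ) gives A ) | ). S → C ( gives C ( | (.

S -> + ( | + | A ) | ) | C ( | (; A -> ) | * (; D -> ( * | S +; C -> * | A | D S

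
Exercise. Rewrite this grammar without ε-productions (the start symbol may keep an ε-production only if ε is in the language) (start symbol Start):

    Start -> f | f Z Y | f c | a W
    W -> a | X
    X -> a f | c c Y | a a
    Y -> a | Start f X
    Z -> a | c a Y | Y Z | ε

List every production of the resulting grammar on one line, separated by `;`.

Nullable nonterminals: {Z}.
ε ∉ L(G), so no ε-production is kept.
For each production, add variants omitting each subset of nullable occurrences: Start → f Z Y gives f Z Y | f Y. Z → Y Z gives Y Z | Y.

Start -> f | f Z Y | f Y | f c | a W; W -> a | X; X -> a f | c c Y | a a; Y -> a | Start f X; Z -> a | c a Y | Y Z | Y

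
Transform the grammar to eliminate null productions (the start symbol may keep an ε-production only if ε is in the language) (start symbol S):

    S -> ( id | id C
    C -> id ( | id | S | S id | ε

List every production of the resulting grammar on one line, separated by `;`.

S -> ( id | id C | id; C -> id ( | id | S | S id

The nullable symbols are {C}.
ε ∉ L(G), so no ε-production is kept.
For each production, add variants omitting each subset of nullable occurrences: S → id C gives id C | id.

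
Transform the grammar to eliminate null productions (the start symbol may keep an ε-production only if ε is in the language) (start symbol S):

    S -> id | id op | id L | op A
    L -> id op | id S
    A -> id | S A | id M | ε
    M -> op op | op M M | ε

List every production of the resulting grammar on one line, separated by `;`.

S -> id | id op | id L | op A | op; L -> id op | id S; A -> id | S A | S | id M; M -> op op | op M M | op M | op

Nullable nonterminals: {A, M}.
ε ∉ L(G), so no ε-production is kept.
Expand every rule over subsets of its nullable positions: S → op A gives op A | op. A → S A gives S A | S. M → op M M gives op M M | op M | op.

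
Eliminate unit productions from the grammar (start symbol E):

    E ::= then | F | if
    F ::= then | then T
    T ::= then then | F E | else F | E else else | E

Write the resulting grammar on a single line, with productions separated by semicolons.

Unit pairs: E ⇒* {F}; T ⇒* {E, F}.
For each unit pair (A, B), copy every non-unit production of B to A, then drop all unit productions.

E ::= then | if | then T; F ::= then | then T; T ::= then | if | then T | then then | F E | else F | E else else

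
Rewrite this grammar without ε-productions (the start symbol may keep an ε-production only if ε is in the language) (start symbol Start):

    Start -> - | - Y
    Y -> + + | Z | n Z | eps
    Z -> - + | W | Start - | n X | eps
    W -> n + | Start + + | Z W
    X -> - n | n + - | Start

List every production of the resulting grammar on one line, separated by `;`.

Start -> - | - Y; Y -> + + | Z | n Z | n; Z -> - + | W | Start - | n X; W -> n + | Start + + | Z W; X -> - n | n + - | Start

The nullable symbols are {Y, Z}.
ε ∉ L(G), so no ε-production is kept.
For each production, add variants omitting each subset of nullable occurrences: Y → n Z gives n Z | n.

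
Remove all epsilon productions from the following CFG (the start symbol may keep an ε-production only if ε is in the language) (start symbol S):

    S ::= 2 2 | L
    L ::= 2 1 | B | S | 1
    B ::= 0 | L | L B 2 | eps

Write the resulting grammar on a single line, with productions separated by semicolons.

Nullable nonterminals: {B, L, S}.
ε ∈ L(G) since S is nullable, so keep S → ε.
Expand every rule over subsets of its nullable positions: B → L B 2 gives L B 2 | L 2 | B 2 | 2.

S ::= 2 2 | L | eps; L ::= 2 1 | B | S | 1; B ::= 0 | L | L B 2 | L 2 | B 2 | 2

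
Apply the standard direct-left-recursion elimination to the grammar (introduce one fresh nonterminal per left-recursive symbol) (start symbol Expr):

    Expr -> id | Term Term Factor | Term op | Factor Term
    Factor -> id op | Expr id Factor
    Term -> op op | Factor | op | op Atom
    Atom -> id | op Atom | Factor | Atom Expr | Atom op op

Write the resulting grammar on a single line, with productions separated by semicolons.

Directly left-recursive nonterminal: Atom.
For Atom: α = {Expr, op op}, β = {id, op Atom, Factor}. Rewrite as Atom → β Atom1 and Atom1 → α Atom1 | ε.

Expr -> id | Term Term Factor | Term op | Factor Term; Factor -> id op | Expr id Factor; Term -> op op | Factor | op | op Atom; Atom -> id Atom1 | op Atom Atom1 | Factor Atom1; Atom1 -> Expr Atom1 | op op Atom1 | epsilon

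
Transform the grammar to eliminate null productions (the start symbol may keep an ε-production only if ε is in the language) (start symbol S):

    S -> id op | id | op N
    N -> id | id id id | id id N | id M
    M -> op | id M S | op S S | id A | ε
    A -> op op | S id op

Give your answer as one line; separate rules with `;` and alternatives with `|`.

The nullable symbols are {M}.
ε ∉ L(G), so no ε-production is kept.
For each production, add variants omitting each subset of nullable occurrences: M → id M S gives id M S | id S.

S -> id op | id | op N; N -> id | id id id | id id N | id M; M -> op | id M S | id S | op S S | id A; A -> op op | S id op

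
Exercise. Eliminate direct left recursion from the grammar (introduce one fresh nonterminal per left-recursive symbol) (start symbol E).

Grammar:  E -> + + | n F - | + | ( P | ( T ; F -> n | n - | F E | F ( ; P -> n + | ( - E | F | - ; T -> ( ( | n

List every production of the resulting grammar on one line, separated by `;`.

E -> + + | n F - | + | ( P | ( T; F -> n F' | n - F'; P -> n + | ( - E | F | -; T -> ( ( | n; F' -> E F' | ( F' | ε

Directly left-recursive nonterminal: F.
For F: α = {E, (}, β = {n, n -}. Rewrite as F → β F' and F' → α F' | ε.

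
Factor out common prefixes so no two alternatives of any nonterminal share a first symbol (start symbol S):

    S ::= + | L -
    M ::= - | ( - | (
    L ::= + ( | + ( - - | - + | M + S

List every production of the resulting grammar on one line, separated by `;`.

M has alternatives sharing prefix '(': factor to M → ( M' with M' → - | ε.
L has alternatives sharing prefix '+ (': factor to L → + ( L' with L' → ε | - -.

S ::= + | L -; M ::= - | ( M'; L ::= - + | M + S | + ( L'; M' ::= - | ε; L' ::= ε | - -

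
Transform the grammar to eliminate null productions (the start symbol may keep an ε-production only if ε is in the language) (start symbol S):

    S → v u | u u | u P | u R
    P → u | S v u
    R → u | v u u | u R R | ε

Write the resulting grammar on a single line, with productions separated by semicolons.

S → v u | u u | u P | u R | u; P → u | S v u; R → u | v u u | u R R | u R

The nullable symbols are {R}.
ε ∉ L(G), so no ε-production is kept.
For each production, add variants omitting each subset of nullable occurrences: S → u R gives u R | u. R → u R R gives u R R | u R.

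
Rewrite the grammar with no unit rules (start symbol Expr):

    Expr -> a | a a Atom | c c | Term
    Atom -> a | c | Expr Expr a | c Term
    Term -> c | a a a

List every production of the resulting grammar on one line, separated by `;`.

Unit pairs: Expr ⇒* {Term}.
For every A with A ⇒* B via unit rules, add B's non-unit alternatives to A; then delete every rule of the form X → Y.

Expr -> c | a a a | a | a a Atom | c c; Atom -> a | c | Expr Expr a | c Term; Term -> c | a a a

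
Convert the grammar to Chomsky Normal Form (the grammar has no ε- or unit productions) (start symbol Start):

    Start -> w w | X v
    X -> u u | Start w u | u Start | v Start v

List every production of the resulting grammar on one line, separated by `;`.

Introduce a nonterminal for each terminal appearing in a rule of length ≥ 2: X1 → w, X2 → v, X3 → u.
Binarize each right-hand side of length ≥ 3 by chaining fresh nonterminals (Y1, Y2, …): affected rules were X → Start X1 X3; X → X2 Start X2.

Start -> X1 X1 | X X2; X -> X3 X3 | Start Y1 | X3 Start | X2 Y2; X1 -> w; X2 -> v; X3 -> u; Y1 -> X1 X3; Y2 -> Start X2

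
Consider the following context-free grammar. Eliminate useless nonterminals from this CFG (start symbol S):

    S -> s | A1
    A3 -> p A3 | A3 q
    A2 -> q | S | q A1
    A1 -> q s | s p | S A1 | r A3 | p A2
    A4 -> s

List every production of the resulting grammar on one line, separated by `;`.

S -> s | A1; A2 -> q | S | q A1; A1 -> q s | s p | S A1 | p A2

Generating nonterminals: {A1, A2, A4, S}.
Reachable from S after that: {A1, A2, S}.
Removed useless symbols: {A3, A4} and every production mentioning them.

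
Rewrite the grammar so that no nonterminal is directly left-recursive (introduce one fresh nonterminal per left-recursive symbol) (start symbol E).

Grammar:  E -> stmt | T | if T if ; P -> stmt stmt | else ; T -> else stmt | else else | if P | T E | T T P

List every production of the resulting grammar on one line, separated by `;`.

E -> stmt | T | if T if; P -> stmt stmt | else; T -> else stmt T' | else else T' | if P T'; T' -> E T' | T P T' | epsilon

Directly left-recursive nonterminal: T.
For T: α = {E, T P}, β = {else stmt, else else, if P}. Rewrite as T → β T' and T' → α T' | ε.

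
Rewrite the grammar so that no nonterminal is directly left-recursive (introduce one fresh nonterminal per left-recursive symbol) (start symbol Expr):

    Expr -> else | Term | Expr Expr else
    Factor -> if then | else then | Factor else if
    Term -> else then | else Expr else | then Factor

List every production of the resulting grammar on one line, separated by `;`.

Expr -> else Expr1 | Term Expr1; Factor -> if then Factor1 | else then Factor1; Term -> else then | else Expr else | then Factor; Expr1 -> Expr else Expr1 | ε; Factor1 -> else if Factor1 | ε

Directly left-recursive nonterminals: Expr, Factor.
For Expr: α = {Expr else}, β = {else, Term}. Rewrite as Expr → β Expr1 and Expr1 → α Expr1 | ε.
For Factor: α = {else if}, β = {if then, else then}. Rewrite as Factor → β Factor1 and Factor1 → α Factor1 | ε.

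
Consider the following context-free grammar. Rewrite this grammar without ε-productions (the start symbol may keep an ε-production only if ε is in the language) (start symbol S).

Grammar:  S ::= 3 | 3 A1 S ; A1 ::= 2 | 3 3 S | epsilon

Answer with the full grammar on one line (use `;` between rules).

Nullable nonterminals: {A1}.
ε ∉ L(G), so no ε-production is kept.
Expand every rule over subsets of its nullable positions: S → 3 A1 S gives 3 A1 S | 3 S.

S ::= 3 | 3 A1 S | 3 S; A1 ::= 2 | 3 3 S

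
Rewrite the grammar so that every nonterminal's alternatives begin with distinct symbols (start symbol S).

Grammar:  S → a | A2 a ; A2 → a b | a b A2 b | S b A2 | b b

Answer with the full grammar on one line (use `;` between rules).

S → a | A2 a; A2 → S b A2 | b b | a b A2'; A2' → ε | A2 b

A2 has alternatives sharing prefix 'a b': factor to A2 → a b A2' with A2' → ε | A2 b.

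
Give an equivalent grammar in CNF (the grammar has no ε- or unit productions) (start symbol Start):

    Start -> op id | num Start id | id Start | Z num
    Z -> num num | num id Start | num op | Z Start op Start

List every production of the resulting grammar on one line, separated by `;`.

Start -> X1 X2 | X3 Y1 | X2 Start | Z X3; Z -> X3 X3 | X3 Y2 | X3 X1 | Z Y3; X1 -> op; X2 -> id; X3 -> num; Y1 -> Start X2; Y2 -> X2 Start; Y3 -> Start Y4; Y4 -> X1 Start

Introduce a nonterminal for each terminal appearing in a rule of length ≥ 2: X1 → op, X2 → id, X3 → num.
Binarize each right-hand side of length ≥ 3 by chaining fresh nonterminals (Y1, Y2, …): affected rules were Start → X3 Start X2; Z → X3 X2 Start; Z → Z Start X1 Start.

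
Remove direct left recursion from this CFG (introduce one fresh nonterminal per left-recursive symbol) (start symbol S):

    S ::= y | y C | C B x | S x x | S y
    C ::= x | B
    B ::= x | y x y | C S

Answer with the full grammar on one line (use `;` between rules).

S ::= y S' | y C S' | C B x S'; C ::= x | B; B ::= x | y x y | C S; S' ::= x x S' | y S' | ε

S is directly left-recursive.
For S: α = {x x, y}, β = {y, y C, C B x}. Rewrite as S → β S' and S' → α S' | ε.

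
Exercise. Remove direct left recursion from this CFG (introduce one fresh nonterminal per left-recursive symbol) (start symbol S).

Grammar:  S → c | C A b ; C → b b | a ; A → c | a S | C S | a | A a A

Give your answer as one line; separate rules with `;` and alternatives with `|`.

A is directly left-recursive.
For A: α = {a A}, β = {c, a S, C S, a}. Rewrite as A → β A' and A' → α A' | ε.

S → c | C A b; C → b b | a; A → c A' | a S A' | C S A' | a A'; A' → a A A' | ε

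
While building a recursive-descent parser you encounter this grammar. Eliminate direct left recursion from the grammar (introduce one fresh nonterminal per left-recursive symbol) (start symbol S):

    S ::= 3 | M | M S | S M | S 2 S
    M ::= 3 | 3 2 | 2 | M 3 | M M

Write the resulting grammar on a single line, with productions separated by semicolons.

Left recursion appears on S, M.
For S: α = {M, 2 S}, β = {3, M, M S}. Rewrite as S → β S' and S' → α S' | ε.
For M: α = {3, M}, β = {3, 3 2, 2}. Rewrite as M → β M' and M' → α M' | ε.

S ::= 3 S' | M S' | M S S'; M ::= 3 M' | 3 2 M' | 2 M'; S' ::= M S' | 2 S S' | epsilon; M' ::= 3 M' | M M' | epsilon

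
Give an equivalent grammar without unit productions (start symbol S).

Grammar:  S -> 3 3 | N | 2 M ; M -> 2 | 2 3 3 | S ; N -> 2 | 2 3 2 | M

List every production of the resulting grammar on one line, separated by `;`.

S -> 3 3 | 2 M | 2 | 2 3 2 | 2 3 3; M -> 3 3 | 2 M | 2 | 2 3 2 | 2 3 3; N -> 3 3 | 2 M | 2 | 2 3 2 | 2 3 3

Unit pairs: M ⇒* {N, S}; N ⇒* {M, S}; S ⇒* {M, N}.
Replace each nonterminal's rules with the union of the non-unit rules of every nonterminal it unit-derives.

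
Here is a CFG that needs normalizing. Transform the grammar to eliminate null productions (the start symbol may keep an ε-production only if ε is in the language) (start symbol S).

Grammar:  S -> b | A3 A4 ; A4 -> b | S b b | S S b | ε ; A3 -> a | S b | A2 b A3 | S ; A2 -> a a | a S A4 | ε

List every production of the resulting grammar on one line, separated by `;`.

The nullable symbols are {A2, A4}.
ε ∉ L(G), so no ε-production is kept.
For each production, add variants omitting each subset of nullable occurrences: S → A3 A4 gives A3 A4 | A3. A3 → A2 b A3 gives A2 b A3 | b A3. A2 → a S A4 gives a S A4 | a S.

S -> b | A3 A4 | A3; A4 -> b | S b b | S S b; A3 -> a | S b | A2 b A3 | b A3 | S; A2 -> a a | a S A4 | a S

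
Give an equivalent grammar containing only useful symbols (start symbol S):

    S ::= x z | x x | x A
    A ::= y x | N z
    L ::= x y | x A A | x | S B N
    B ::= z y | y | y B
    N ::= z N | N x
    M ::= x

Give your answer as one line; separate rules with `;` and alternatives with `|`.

S ::= x z | x x | x A; A ::= y x

Generating nonterminals: {A, B, L, M, S}.
Reachable from S after that: {A, S}.
Removed useless symbols: {B, L, M, N} and every production mentioning them.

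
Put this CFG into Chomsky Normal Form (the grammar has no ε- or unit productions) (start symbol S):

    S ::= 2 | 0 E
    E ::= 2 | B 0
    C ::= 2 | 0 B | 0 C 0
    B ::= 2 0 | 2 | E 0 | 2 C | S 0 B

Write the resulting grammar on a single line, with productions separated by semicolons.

Introduce a nonterminal for each terminal appearing in a rule of length ≥ 2: X1 → 0, X2 → 2.
Binarize each right-hand side of length ≥ 3 by chaining fresh nonterminals (Y1, Y2, …): affected rules were C → X1 C X1; B → S X1 B.

S ::= 2 | X1 E; E ::= 2 | B X1; C ::= 2 | X1 B | X1 Y1; B ::= X2 X1 | 2 | E X1 | X2 C | S Y2; X1 ::= 0; X2 ::= 2; Y1 ::= C X1; Y2 ::= X1 B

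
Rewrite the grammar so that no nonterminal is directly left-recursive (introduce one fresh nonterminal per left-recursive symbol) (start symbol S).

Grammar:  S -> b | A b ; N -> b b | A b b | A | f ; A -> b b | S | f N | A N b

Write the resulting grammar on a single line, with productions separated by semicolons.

Directly left-recursive nonterminal: A.
For A: α = {N b}, β = {b b, S, f N}. Rewrite as A → β A' and A' → α A' | ε.

S -> b | A b; N -> b b | A b b | A | f; A -> b b A' | S A' | f N A'; A' -> N b A' | ε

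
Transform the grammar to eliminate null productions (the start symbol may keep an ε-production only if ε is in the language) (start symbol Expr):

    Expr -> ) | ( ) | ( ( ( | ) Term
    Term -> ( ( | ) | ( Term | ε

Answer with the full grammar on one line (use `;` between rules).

The nullable symbols are {Term}.
ε ∉ L(G), so no ε-production is kept.
Add the nullable-subset variants: Term → ( Term gives ( Term | (.

Expr -> ) | ( ) | ( ( ( | ) Term; Term -> ( ( | ) | ( Term | (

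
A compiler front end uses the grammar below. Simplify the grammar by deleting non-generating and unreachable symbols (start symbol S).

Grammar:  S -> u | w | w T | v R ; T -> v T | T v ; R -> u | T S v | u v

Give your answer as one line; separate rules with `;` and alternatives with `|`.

Generating nonterminals: {R, S}.
Reachable from S after that: {R, S}.
Removed useless symbols: {T} and every production mentioning them.

S -> u | w | v R; R -> u | u v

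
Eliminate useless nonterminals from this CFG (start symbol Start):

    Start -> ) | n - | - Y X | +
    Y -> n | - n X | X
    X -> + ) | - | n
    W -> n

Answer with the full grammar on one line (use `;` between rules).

Start -> ) | n - | - Y X | +; Y -> n | - n X | X; X -> + ) | - | n

Generating nonterminals: {Start, W, X, Y}.
Reachable from Start after that: {Start, X, Y}.
Removed useless symbols: {W} and every production mentioning them.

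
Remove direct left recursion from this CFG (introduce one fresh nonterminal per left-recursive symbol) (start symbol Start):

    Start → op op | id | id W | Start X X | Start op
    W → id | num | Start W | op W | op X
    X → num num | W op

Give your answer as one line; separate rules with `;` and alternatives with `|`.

Start is directly left-recursive.
For Start: α = {X X, op}, β = {op op, id, id W}. Rewrite as Start → β Start1 and Start1 → α Start1 | ε.

Start → op op Start1 | id Start1 | id W Start1; W → id | num | Start W | op W | op X; X → num num | W op; Start1 → X X Start1 | op Start1 | ε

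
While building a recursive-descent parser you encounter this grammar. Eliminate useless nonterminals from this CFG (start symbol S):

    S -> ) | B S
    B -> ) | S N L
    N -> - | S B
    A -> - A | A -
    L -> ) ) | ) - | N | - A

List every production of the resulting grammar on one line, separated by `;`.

S -> ) | B S; B -> ) | S N L; N -> - | S B; L -> ) ) | ) - | N

Generating nonterminals: {B, L, N, S}.
Reachable from S after that: {B, L, N, S}.
Removed useless symbols: {A} and every production mentioning them.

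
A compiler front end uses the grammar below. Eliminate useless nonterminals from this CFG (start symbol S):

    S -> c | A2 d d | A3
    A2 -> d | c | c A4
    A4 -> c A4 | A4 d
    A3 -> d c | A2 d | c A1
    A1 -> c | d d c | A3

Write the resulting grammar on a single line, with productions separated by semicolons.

S -> c | A2 d d | A3; A2 -> d | c; A3 -> d c | A2 d | c A1; A1 -> c | d d c | A3

Generating nonterminals: {A1, A2, A3, S}.
Reachable from S after that: {A1, A2, A3, S}.
Removed useless symbols: {A4} and every production mentioning them.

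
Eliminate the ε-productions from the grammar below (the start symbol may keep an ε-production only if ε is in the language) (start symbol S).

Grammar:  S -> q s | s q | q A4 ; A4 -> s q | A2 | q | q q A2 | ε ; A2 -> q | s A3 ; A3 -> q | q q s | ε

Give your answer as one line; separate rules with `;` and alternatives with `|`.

S -> q s | s q | q A4 | q; A4 -> s q | A2 | q | q q A2; A2 -> q | s A3 | s; A3 -> q | q q s

Nullable set = {A3, A4}.
ε ∉ L(G), so no ε-production is kept.
For each production, add variants omitting each subset of nullable occurrences: S → q A4 gives q A4 | q. A2 → s A3 gives s A3 | s.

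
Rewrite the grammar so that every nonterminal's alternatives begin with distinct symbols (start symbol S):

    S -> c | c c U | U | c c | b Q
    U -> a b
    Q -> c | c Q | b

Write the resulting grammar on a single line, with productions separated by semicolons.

S -> U | b Q | c S'; U -> a b; Q -> b | c Q'; S' -> ε | c S''; Q' -> ε | Q; S'' -> U | ε

S has alternatives sharing prefix 'c': factor to S → c S' with S' → ε | c U | c.
Q has alternatives sharing prefix 'c': factor to Q → c Q' with Q' → ε | Q.
S' has alternatives sharing prefix 'c': factor to S' → c S'' with S'' → U | ε.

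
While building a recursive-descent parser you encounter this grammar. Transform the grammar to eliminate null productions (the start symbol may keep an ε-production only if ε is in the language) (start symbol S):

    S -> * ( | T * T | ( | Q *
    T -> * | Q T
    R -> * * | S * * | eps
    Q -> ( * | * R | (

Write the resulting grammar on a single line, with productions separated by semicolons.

S -> * ( | T * T | ( | Q *; T -> * | Q T; R -> * * | S * *; Q -> ( * | * R | * | (

Nullable nonterminals: {R}.
ε ∉ L(G), so no ε-production is kept.
Add the nullable-subset variants: Q → * R gives * R | *.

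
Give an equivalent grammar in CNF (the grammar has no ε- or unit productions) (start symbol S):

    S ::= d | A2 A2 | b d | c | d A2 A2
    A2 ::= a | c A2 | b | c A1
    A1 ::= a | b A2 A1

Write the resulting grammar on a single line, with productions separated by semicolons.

Introduce a nonterminal for each terminal appearing in a rule of length ≥ 2: X1 → b, X2 → d, X3 → c.
Binarize each right-hand side of length ≥ 3 by chaining fresh nonterminals (Y1, Y2, …): affected rules were S → X2 A2 A2; A1 → X1 A2 A1.

S ::= d | A2 A2 | X1 X2 | c | X2 Y1; A2 ::= a | X3 A2 | b | X3 A1; A1 ::= a | X1 Y2; X1 ::= b; X2 ::= d; X3 ::= c; Y1 ::= A2 A2; Y2 ::= A2 A1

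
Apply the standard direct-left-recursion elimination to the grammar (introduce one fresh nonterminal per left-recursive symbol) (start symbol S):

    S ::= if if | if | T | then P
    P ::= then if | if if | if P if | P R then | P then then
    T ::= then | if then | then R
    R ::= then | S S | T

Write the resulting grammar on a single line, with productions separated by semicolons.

S ::= if if | if | T | then P; P ::= then if P' | if if P' | if P if P'; T ::= then | if then | then R; R ::= then | S S | T; P' ::= R then P' | then then P' | epsilon

P is directly left-recursive.
For P: α = {R then, then then}, β = {then if, if if, if P if}. Rewrite as P → β P' and P' → α P' | ε.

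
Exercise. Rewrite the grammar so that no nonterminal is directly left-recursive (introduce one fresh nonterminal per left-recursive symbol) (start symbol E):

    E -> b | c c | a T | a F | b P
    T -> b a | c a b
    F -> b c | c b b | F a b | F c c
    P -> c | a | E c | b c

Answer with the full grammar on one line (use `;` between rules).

E -> b | c c | a T | a F | b P; T -> b a | c a b; F -> b c F' | c b b F'; P -> c | a | E c | b c; F' -> a b F' | c c F' | ε

F is directly left-recursive.
For F: α = {a b, c c}, β = {b c, c b b}. Rewrite as F → β F' and F' → α F' | ε.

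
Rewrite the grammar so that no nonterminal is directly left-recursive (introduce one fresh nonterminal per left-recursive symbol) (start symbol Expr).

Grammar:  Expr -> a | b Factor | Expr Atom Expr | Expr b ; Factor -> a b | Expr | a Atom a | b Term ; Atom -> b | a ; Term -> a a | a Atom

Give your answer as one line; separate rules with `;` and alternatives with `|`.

Expr -> a Expr1 | b Factor Expr1; Factor -> a b | Expr | a Atom a | b Term; Atom -> b | a; Term -> a a | a Atom; Expr1 -> Atom Expr Expr1 | b Expr1 | ε

Left recursion appears on Expr.
For Expr: α = {Atom Expr, b}, β = {a, b Factor}. Rewrite as Expr → β Expr1 and Expr1 → α Expr1 | ε.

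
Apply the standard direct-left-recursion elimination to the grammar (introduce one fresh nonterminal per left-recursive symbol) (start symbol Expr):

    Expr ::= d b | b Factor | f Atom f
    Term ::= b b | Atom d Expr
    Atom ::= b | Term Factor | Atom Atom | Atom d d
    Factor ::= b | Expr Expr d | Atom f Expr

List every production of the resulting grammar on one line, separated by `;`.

Expr ::= d b | b Factor | f Atom f; Term ::= b b | Atom d Expr; Atom ::= b Atom1 | Term Factor Atom1; Factor ::= b | Expr Expr d | Atom f Expr; Atom1 ::= Atom Atom1 | d d Atom1 | ε

Atom is directly left-recursive.
For Atom: α = {Atom, d d}, β = {b, Term Factor}. Rewrite as Atom → β Atom1 and Atom1 → α Atom1 | ε.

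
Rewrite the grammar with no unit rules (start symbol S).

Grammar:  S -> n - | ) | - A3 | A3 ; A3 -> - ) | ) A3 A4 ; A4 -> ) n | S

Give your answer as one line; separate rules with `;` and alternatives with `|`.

Unit pairs: A4 ⇒* {A3, S}; S ⇒* {A3}.
For each unit pair (A, B), copy every non-unit production of B to A, then drop all unit productions.

S -> n - | ) | - A3 | - ) | ) A3 A4; A3 -> - ) | ) A3 A4; A4 -> ) n | n - | ) | - A3 | - ) | ) A3 A4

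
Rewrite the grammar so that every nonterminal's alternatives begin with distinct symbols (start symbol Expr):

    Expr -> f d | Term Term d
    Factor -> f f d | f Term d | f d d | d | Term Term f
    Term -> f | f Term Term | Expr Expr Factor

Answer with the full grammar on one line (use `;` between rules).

Expr -> f d | Term Term d; Factor -> d | Term Term f | f Factor1; Term -> Expr Expr Factor | f Term1; Factor1 -> f d | Term d | d d; Term1 -> ε | Term Term

Factor has alternatives sharing prefix 'f': factor to Factor → f Factor1 with Factor1 → f d | Term d | d d.
Term has alternatives sharing prefix 'f': factor to Term → f Term1 with Term1 → ε | Term Term.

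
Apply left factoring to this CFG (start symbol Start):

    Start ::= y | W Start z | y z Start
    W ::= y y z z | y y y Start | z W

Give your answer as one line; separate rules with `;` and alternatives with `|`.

Start has alternatives sharing prefix 'y': factor to Start → y Start1 with Start1 → ε | z Start.
W has alternatives sharing prefix 'y y': factor to W → y y W1 with W1 → z z | y Start.

Start ::= W Start z | y Start1; W ::= z W | y y W1; Start1 ::= eps | z Start; W1 ::= z z | y Start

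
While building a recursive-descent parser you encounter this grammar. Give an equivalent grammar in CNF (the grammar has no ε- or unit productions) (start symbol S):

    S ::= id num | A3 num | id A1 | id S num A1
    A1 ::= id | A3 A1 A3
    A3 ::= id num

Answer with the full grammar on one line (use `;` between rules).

S ::= X1 X2 | A3 X2 | X1 A1 | X1 Y1; A1 ::= id | A3 Y3; A3 ::= X1 X2; X1 ::= id; X2 ::= num; Y1 ::= S Y2; Y2 ::= X2 A1; Y3 ::= A1 A3

Introduce a nonterminal for each terminal appearing in a rule of length ≥ 2: X1 → id, X2 → num.
Binarize each right-hand side of length ≥ 3 by chaining fresh nonterminals (Y1, Y2, …): affected rules were S → X1 S X2 A1; A1 → A3 A1 A3.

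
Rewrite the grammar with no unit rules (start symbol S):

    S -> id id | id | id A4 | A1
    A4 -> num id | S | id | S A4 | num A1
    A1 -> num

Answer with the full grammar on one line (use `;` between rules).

Unit pairs: A4 ⇒* {A1, S}; S ⇒* {A1}.
For each unit pair (A, B), copy every non-unit production of B to A, then drop all unit productions.

S -> num | id id | id | id A4; A4 -> num id | id | S A4 | num A1 | num | id id | id A4; A1 -> num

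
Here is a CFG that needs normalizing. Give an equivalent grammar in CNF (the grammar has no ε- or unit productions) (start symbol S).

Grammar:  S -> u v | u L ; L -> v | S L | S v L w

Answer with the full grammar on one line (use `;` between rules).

S -> X1 X2 | X1 L; L -> v | S L | S Y1; X1 -> u; X2 -> v; X3 -> w; Y1 -> X2 Y2; Y2 -> L X3

Introduce a nonterminal for each terminal appearing in a rule of length ≥ 2: X1 → u, X2 → v, X3 → w.
Binarize each right-hand side of length ≥ 3 by chaining fresh nonterminals (Y1, Y2, …): affected rules were L → S X2 L X3.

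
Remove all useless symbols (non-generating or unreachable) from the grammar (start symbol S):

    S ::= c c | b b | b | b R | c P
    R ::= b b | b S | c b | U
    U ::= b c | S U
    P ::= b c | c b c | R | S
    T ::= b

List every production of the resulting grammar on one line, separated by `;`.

S ::= c c | b b | b | b R | c P; R ::= b b | b S | c b | U; U ::= b c | S U; P ::= b c | c b c | R | S

Generating nonterminals: {P, R, S, T, U}.
Reachable from S after that: {P, R, S, U}.
Removed useless symbols: {T} and every production mentioning them.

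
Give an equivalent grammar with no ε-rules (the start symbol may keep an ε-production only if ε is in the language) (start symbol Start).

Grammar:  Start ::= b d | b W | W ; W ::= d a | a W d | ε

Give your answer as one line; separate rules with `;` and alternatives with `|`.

Nullable nonterminals: {Start, W}.
ε ∈ L(G) since Start is nullable, so keep Start → ε.
Expand every rule over subsets of its nullable positions: Start → b W gives b W | b. W → a W d gives a W d | a d.

Start ::= b d | b W | b | W | ε; W ::= d a | a W d | a d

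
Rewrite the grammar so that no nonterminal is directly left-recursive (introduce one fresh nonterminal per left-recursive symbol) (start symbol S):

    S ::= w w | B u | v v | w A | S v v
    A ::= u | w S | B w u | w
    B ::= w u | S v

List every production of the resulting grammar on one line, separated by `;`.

S ::= w w S' | B u S' | v v S' | w A S'; A ::= u | w S | B w u | w; B ::= w u | S v; S' ::= v v S' | ε

Directly left-recursive nonterminal: S.
For S: α = {v v}, β = {w w, B u, v v, w A}. Rewrite as S → β S' and S' → α S' | ε.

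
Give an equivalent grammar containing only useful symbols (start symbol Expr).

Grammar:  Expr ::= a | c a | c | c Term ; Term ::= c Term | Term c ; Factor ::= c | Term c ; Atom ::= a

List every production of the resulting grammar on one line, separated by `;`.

Expr ::= a | c a | c

Generating nonterminals: {Atom, Expr, Factor}.
Reachable from Expr after that: {Expr}.
Removed useless symbols: {Atom, Factor, Term} and every production mentioning them.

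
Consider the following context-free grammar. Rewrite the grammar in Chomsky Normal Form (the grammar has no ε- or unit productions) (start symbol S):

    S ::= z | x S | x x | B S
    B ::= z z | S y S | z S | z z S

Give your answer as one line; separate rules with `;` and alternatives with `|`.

Introduce a nonterminal for each terminal appearing in a rule of length ≥ 2: X1 → x, X2 → z, X3 → y.
Binarize each right-hand side of length ≥ 3 by chaining fresh nonterminals (Y1, Y2, …): affected rules were B → S X3 S; B → X2 X2 S.

S ::= z | X1 S | X1 X1 | B S; B ::= X2 X2 | S Y1 | X2 S | X2 Y2; X1 ::= x; X2 ::= z; X3 ::= y; Y1 ::= X3 S; Y2 ::= X2 S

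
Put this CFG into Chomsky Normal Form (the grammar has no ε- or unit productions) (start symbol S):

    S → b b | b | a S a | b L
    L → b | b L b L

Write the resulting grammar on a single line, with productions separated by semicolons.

S → X1 X1 | b | X2 Y1 | X1 L; L → b | X1 Y2; X1 → b; X2 → a; Y1 → S X2; Y2 → L Y3; Y3 → X1 L

Introduce a nonterminal for each terminal appearing in a rule of length ≥ 2: X1 → b, X2 → a.
Binarize each right-hand side of length ≥ 3 by chaining fresh nonterminals (Y1, Y2, …): affected rules were S → X2 S X2; L → X1 L X1 L.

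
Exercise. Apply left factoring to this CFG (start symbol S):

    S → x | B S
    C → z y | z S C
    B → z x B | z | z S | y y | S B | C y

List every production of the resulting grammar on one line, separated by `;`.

S → x | B S; C → z C'; B → y y | S B | C y | z B'; C' → y | S C; B' → x B | ε | S

C has alternatives sharing prefix 'z': factor to C → z C' with C' → y | S C.
B has alternatives sharing prefix 'z': factor to B → z B' with B' → x B | ε | S.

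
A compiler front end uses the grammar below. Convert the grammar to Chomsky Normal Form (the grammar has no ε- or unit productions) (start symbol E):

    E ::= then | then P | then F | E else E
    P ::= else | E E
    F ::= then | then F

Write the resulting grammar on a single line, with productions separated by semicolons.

Introduce a nonterminal for each terminal appearing in a rule of length ≥ 2: X1 → then, X2 → else.
Binarize each right-hand side of length ≥ 3 by chaining fresh nonterminals (Y1, Y2, …): affected rules were E → E X2 E.

E ::= then | X1 P | X1 F | E Y1; P ::= else | E E; F ::= then | X1 F; X1 ::= then; X2 ::= else; Y1 ::= X2 E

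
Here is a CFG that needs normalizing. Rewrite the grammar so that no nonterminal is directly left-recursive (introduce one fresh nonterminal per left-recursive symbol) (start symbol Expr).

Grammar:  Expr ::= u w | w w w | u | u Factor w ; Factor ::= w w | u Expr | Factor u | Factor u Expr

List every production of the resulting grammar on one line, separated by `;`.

Expr ::= u w | w w w | u | u Factor w; Factor ::= w w Factor1 | u Expr Factor1; Factor1 ::= u Factor1 | u Expr Factor1 | ε

Factor is directly left-recursive.
For Factor: α = {u, u Expr}, β = {w w, u Expr}. Rewrite as Factor → β Factor1 and Factor1 → α Factor1 | ε.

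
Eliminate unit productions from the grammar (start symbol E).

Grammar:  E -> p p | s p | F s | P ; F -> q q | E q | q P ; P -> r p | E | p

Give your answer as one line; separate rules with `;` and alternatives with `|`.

E -> p p | s p | F s | r p | p; F -> q q | E q | q P; P -> p p | s p | F s | r p | p

Unit pairs: E ⇒* {P}; P ⇒* {E}.
For every A with A ⇒* B via unit rules, add B's non-unit alternatives to A; then delete every rule of the form X → Y.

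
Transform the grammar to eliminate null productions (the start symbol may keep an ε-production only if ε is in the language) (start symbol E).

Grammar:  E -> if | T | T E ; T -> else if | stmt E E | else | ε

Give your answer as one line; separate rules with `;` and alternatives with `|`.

E -> if | T | T E | ε; T -> else if | stmt E E | stmt E | stmt | else

Nullable nonterminals: {E, T}.
ε ∈ L(G) since E is nullable, so keep E → ε.
Add the nullable-subset variants: T → stmt E E gives stmt E E | stmt E | stmt.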